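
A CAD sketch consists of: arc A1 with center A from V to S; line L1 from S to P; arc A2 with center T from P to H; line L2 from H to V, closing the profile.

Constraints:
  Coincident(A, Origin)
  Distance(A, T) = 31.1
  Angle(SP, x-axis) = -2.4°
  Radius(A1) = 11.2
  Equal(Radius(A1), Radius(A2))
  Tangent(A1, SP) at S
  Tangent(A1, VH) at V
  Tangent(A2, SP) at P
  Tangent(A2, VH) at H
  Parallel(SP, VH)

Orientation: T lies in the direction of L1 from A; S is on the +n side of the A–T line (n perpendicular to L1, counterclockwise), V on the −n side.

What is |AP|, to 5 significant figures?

33.055

The slot axis is L1's direction at -2.4°, so u = (cos -2.4°, sin -2.4°) = (0.99912, -0.041876) and n = (−sin -2.4°, cos -2.4°) = (0.041876, 0.99912). A is at the origin and T lies 31.1 along u from A, so T = 31.1·u = (31.073, -1.3023). Tangency of A1 to both parallel lines with radius 11.2 puts S and V at A ± 11.2·n: S = (0.46901, 11.190), V = (-0.46901, -11.190). Equal radii place P and H the same way about T: P = T + 11.2·n = (31.542, 9.8878), H = T − 11.2·n = (30.604, -12.493). Then |AP| = |P − A| = 33.055.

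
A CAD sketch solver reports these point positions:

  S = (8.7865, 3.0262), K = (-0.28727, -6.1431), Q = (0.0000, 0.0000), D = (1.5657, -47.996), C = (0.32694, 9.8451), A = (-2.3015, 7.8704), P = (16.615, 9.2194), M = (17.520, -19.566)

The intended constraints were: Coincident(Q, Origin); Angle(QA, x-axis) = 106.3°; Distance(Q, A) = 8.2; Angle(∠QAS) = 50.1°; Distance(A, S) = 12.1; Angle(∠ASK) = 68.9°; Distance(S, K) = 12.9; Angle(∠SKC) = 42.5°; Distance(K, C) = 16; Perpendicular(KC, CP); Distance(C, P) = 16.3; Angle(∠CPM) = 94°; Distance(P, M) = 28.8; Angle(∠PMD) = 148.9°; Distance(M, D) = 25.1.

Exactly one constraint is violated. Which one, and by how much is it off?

Distance(M, D) = 25.1 — off by 7.50.

Q = (0.00, 0.00) ✓; QA at 106.3° ✓; |QA| = 8.200 ✓; ∠QAS = 50.10° ✓; |AS| = 12.10 ✓; ∠ASK = 68.90° ✓; |SK| = 12.90 ✓; ∠SKC = 42.50° ✓; |KC| = 16.00 ✓; ∠(KC, CP) = 90.00° ✓; |CP| = 16.30 ✓; ∠CPM = 94.00° ✓; |PM| = 28.80 ✓; ∠PMD = 148.9° ✓; |MD| = 32.60 ✗.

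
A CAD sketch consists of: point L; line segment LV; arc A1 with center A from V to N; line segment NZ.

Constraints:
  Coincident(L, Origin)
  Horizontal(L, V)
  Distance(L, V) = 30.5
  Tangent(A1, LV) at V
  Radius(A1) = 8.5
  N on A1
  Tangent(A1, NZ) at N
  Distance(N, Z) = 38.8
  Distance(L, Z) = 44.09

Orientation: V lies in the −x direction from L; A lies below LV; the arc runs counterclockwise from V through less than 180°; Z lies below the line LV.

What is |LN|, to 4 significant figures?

39.42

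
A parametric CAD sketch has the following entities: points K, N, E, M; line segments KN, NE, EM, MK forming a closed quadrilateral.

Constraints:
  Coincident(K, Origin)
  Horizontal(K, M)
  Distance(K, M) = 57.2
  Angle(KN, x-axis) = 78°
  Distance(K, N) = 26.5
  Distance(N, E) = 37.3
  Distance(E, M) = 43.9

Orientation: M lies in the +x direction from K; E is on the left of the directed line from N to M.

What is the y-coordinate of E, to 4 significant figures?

40.35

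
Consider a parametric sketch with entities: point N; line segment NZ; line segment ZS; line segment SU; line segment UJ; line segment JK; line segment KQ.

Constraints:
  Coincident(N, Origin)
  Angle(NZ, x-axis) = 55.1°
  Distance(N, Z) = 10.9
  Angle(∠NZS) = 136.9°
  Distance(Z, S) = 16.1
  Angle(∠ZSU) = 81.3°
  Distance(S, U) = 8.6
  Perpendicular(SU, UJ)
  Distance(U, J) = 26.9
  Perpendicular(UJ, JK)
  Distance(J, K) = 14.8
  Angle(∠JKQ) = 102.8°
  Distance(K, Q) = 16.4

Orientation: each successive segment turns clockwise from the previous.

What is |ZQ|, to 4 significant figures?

13.25

N is at the origin; NZ runs at 55.1° with length 10.9, so Z = (6.236, 8.940). ∠NZS = 136.9° gives ZS at 12.00° from the x-axis; with |ZS| = 16.1, S = (21.98, 12.29). ∠ZSU = 81.3° gives SU at -86.70° from the x-axis; with |SU| = 8.6, U = (22.48, 3.701). SU ⟂ UJ, so UJ runs at -176.7°; with |UJ| = 26.9, J = (-4.376, 2.153). UJ ⟂ JK, so JK runs at 93.30°; with |JK| = 14.8, K = (-5.228, 16.93). ∠JKQ = 102.8° gives KQ at 16.10° from the x-axis; with |KQ| = 16.4, Q = (10.53, 21.48). Then |ZQ| = |Q − Z| = 13.25.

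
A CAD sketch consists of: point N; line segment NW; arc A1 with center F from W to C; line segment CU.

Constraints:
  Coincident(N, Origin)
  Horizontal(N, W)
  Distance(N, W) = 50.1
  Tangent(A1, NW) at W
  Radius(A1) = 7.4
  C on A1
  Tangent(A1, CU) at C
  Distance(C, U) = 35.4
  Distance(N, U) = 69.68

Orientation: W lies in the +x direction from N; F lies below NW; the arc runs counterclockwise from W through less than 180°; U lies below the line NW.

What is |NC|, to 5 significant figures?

44.203

N is at the origin; N and W share the same y with |NW| = 50.1 and W on the +x side, so W = (50.100, 0.0000). Since A1 is tangent to NW there, FW ⟂ NW, so F = W + (0, -7.4) = (50.100, -7.4000). Since FC ⟂ CU (tangency), |FU| = √(7.4² + 35.4²) = 36.165 regardless of where C sits on A1. So U lies on both circle(N, 69.68) and circle(F, 36.165); the below-NW intersection is U = (54.606, -43.283). C is the foot of the tangent from U: C = (43.102, -9.8049).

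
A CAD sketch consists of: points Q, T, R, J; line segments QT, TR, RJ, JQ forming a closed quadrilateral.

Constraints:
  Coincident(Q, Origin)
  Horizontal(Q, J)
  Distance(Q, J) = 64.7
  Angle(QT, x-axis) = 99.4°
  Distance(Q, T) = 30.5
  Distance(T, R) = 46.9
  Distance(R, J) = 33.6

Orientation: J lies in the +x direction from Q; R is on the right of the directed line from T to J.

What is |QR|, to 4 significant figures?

31.10

Checks: |TR| = 46.90 ✓; |RJ| = 33.60 ✓.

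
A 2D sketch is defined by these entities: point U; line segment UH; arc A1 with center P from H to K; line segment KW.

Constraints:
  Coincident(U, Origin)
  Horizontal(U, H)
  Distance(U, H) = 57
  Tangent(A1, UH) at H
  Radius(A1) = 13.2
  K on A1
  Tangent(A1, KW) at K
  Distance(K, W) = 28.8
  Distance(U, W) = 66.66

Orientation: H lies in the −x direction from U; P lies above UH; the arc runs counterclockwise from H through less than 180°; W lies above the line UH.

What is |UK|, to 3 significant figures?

46.9

Checks: |PK| = 13.20 ✓; ∠(PK, KW) = 90.00° ✓; |KW| = 28.80 ✓; |UW| = 66.66 ✓.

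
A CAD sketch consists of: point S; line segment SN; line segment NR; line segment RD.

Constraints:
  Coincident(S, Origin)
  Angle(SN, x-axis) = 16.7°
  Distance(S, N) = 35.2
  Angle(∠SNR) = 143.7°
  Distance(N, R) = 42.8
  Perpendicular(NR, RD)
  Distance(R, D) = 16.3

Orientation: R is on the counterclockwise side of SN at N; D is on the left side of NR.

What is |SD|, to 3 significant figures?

71.3

∠SNR = 143.7°, so NR runs at 16.7° + (180° − 143.7°) = 53.0° from the x-axis; with |NR| = 42.8, R = N + 42.8·(cos 53.0°, sin 53.0°) = (59.5, 44.3). The perpendicularity gives RD at right angles to NR; with |RD| = 16.3 on the left of NR, D = R + 16.3·(-0.799, 0.602) = (46.5, 54.1). Then |SD| = |D − S| = 71.3.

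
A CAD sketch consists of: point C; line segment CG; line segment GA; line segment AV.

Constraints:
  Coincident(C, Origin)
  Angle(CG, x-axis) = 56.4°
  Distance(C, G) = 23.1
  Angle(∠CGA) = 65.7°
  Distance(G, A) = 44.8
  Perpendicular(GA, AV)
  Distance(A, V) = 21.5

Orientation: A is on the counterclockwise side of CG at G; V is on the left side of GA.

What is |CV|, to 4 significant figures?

35.30

∠CGA = 65.7°, so GA runs at 56.4° + (180° − 65.7°) = 170.7° from the x-axis; with |GA| = 44.8, A = G + 44.8·(cos 170.7°, sin 170.7°) = (-31.43, 26.48). GA ⟂ AV; with |AV| = 21.5 on the left of GA, V = A + 21.5·(-0.1616, -0.9869) = (-34.90, 5.263). Then |CV| = |V − C| = 35.30.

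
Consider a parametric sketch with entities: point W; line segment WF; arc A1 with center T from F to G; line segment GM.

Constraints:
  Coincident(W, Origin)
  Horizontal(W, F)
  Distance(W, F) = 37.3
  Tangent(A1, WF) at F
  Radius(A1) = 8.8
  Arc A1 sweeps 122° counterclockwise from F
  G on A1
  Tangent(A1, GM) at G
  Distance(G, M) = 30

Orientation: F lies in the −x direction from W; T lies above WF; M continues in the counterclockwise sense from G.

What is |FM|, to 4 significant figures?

39.81

W is at the origin; W and F share the same y with |WF| = 37.3 and F on the −x side, so F = (-37.30, 0.000). A1 meets WF tangentially, so TF is at right angles to WF, so T = F + (0, 8.8) = (-37.30, 8.800). On A1, F sits at bearing -90° from T; a 122° counterclockwise sweep puts G at bearing 32°, so G = T + 8.8·(cos 32°, sin 32°) = (-29.84, 13.46). The tangent condition forces TG to be normal to GM, so GM runs along (−sin 32°, cos 32°); with |GM| = 30.0, M = (-45.73, 38.90). Then |FM| = |M − F| = 39.81.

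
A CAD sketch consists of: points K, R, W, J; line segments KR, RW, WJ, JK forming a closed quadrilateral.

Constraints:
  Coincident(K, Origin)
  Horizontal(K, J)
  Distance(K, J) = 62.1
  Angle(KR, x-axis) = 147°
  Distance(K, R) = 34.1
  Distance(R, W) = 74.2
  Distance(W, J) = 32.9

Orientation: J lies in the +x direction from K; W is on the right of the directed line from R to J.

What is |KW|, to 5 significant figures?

40.159

Checks: |RW| = 74.20 ✓; |WJ| = 32.90 ✓.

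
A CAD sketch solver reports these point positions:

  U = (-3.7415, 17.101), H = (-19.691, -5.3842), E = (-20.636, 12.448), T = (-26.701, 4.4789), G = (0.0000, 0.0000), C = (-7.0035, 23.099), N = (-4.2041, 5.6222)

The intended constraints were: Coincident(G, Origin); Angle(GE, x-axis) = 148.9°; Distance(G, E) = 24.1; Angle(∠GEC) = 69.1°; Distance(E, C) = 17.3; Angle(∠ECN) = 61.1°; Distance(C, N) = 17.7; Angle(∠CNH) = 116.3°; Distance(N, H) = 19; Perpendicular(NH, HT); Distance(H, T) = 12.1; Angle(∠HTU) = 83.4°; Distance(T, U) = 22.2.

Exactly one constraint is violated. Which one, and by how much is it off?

Distance(T, U) = 22.2 — off by 4.00.

G = (0.00, 0.00) ✓; GE at 148.9° ✓; |GE| = 24.10 ✓; ∠GEC = 69.10° ✓; |EC| = 17.30 ✓; ∠ECN = 61.10° ✓; |CN| = 17.70 ✓; ∠CNH = 116.3° ✓; |NH| = 19.00 ✓; ∠(NH, HT) = 90.00° ✓; |HT| = 12.10 ✓; ∠HTU = 83.40° ✓; |TU| = 26.20 ✗.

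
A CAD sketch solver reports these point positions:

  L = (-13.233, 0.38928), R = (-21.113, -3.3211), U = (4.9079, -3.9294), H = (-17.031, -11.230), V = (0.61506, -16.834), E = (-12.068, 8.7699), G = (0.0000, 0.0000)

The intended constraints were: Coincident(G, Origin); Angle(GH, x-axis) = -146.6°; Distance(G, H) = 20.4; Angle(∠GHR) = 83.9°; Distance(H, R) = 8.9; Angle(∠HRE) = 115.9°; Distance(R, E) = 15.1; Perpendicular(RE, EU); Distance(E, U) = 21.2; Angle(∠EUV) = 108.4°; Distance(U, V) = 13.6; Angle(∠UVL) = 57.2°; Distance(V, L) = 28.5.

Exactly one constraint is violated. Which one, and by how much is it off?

Distance(V, L) = 28.5 — off by 6.40.

G = (0.00, 0.00) ✓; GH at -146.6° ✓; |GH| = 20.40 ✓; ∠GHR = 83.90° ✓; |HR| = 8.900 ✓; ∠HRE = 115.9° ✓; |RE| = 15.10 ✓; ∠(RE, EU) = 90.00° ✓; |EU| = 21.20 ✓; ∠EUV = 108.4° ✓; |UV| = 13.60 ✓; ∠UVL = 57.20° ✓; |VL| = 22.10 ✗.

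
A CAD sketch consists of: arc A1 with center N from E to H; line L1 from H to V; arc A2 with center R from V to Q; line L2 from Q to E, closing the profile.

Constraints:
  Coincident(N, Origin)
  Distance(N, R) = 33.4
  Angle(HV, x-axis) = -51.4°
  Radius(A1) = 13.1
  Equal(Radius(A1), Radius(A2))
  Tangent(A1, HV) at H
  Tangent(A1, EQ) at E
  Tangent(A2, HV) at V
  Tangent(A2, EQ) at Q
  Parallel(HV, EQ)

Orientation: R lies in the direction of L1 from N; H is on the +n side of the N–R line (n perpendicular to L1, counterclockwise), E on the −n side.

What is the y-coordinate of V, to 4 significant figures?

-17.93

The slot axis is L1's direction at -51.4°, so u = (cos -51.4°, sin -51.4°) = (0.6239, -0.7815) and n = (−sin -51.4°, cos -51.4°) = (0.7815, 0.6239). N is at the origin and R lies 33.4 along u from N, so R = 33.4·u = (20.84, -26.10). Tangency of A1 to both parallel lines with radius 13.1 puts H and E at N ± 13.1·n: H = (10.24, 8.173), E = (-10.24, -8.173). Equal radii place V and Q the same way about R: V = R + 13.1·n = (31.08, -17.93), Q = R − 13.1·n = (10.60, -34.28). So V.y = -17.93.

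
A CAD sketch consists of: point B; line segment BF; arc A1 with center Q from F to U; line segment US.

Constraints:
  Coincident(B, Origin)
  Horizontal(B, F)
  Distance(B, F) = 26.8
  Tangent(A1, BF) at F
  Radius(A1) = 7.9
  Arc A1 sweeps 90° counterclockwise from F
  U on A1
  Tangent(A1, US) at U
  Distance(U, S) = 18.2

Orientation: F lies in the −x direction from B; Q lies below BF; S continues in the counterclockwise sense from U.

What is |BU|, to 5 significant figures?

35.588

B is at the origin; BF is horizontal with |BF| = 26.8 and F on the −x side, so F = (-26.800, 0.0000). Since A1 is tangent to BF there, QF ⟂ BF, so Q = F + (0, -7.9) = (-26.800, -7.9000). On A1, F sits at bearing 90° from Q; a 90° counterclockwise sweep puts U at bearing 180°, so U = Q + 7.9·(cos 180°, sin 180°) = (-34.700, -7.9000). Then |BU| = |U − B| = 35.588.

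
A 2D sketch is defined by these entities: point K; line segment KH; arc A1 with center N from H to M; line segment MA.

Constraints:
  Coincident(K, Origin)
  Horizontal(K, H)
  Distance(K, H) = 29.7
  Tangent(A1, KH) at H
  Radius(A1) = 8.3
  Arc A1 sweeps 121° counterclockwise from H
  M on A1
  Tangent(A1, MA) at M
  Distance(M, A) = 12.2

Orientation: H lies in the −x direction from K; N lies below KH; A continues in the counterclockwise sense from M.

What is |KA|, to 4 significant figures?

38.24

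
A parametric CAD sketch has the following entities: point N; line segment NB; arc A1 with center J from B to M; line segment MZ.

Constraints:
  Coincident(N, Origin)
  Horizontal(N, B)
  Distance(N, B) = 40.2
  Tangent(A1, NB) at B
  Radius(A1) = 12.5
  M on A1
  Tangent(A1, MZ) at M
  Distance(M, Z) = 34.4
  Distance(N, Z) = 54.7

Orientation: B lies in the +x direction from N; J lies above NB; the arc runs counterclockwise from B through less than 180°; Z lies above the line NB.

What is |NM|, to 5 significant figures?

53.880

Checks: |JM| = 12.50 ✓; ∠(JM, MZ) = 90.00° ✓; |MZ| = 34.40 ✓; |NZ| = 54.70 ✓.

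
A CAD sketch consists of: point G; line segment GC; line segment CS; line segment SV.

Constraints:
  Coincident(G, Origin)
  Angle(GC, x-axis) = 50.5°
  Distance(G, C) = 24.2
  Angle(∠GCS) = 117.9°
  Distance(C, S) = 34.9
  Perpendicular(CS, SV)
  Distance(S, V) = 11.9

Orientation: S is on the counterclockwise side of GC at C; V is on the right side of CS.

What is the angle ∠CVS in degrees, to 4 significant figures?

71.17°

G is at the origin; GC runs at 50.5° with length 24.2, so C = 24.2·(cos 50.5°, sin 50.5°) = (15.39, 18.67). ∠GCS = 117.9°, so CS runs at 50.5° + (180° − 117.9°) = 112.6° from the x-axis; with |CS| = 34.9, S = C + 34.9·(cos 112.6°, sin 112.6°) = (1.981, 50.89). The perpendicularity gives SV at right angles to CS; with |SV| = 11.9 on the right of CS, V = S + 11.9·(0.9232, 0.3843) = (12.97, 55.47). Then cos ∠CVS = VC·VS / (|VC||VS|), giving 71.17°.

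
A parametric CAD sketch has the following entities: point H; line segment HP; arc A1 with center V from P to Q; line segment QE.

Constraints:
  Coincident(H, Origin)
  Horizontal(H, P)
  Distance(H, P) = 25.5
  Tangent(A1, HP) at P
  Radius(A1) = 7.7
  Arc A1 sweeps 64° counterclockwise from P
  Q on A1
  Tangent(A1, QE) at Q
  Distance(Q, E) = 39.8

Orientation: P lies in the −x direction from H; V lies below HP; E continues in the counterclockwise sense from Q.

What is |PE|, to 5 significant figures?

46.920

H is at the origin; HP is horizontal with |HP| = 25.5 and P on the −x side, so P = (-25.500, 0.0000). Since A1 is tangent to HP there, VP ⟂ HP, so V = P + (0, -7.7) = (-25.500, -7.7000). On A1, P sits at bearing 90° from V; a 64° counterclockwise sweep puts Q at bearing 154°, so Q = V + 7.7·(cos 154°, sin 154°) = (-32.421, -4.3245). The tangent condition forces VQ to be normal to QE, so QE runs along (−sin 154°, cos 154°); with |QE| = 39.8, E = (-49.868, -40.097). Then |PE| = |E − P| = 46.920.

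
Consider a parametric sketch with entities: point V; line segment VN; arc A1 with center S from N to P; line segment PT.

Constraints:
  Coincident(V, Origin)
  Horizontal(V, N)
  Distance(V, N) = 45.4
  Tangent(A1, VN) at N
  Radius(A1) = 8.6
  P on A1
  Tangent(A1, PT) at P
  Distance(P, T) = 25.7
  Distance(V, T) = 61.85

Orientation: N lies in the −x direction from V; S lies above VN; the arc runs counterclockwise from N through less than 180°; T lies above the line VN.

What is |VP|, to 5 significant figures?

40.109

V is at the origin; V and N share the same y with |VN| = 45.4 and N on the −x side, so N = (-45.400, 0.0000). The tangent condition forces SN to be normal to VN, so S = N + (0, 8.6) = (-45.400, 8.6000). Since SP ⟂ PT (tangency), |ST| = √(8.6² + 25.7²) = 27.101 regardless of where P sits on A1. So T lies on both circle(V, 61.85) and circle(S, 27.101); the above-VN intersection is T = (-50.900, 35.137). P is the foot of the tangent from T: P = (-37.968, 12.927).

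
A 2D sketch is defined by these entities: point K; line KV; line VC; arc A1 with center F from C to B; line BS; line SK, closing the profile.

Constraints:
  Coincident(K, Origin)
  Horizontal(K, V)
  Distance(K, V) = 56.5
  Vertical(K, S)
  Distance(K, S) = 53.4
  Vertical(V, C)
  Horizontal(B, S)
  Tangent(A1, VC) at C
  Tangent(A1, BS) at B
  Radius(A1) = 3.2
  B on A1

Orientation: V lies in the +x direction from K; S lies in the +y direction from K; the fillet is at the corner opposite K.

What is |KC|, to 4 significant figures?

75.58

K is at the origin; KV is horizontal with |KV| = 56.5 and V on the +x side, so V = (56.50, 0.000). K and S share the same x with |KS| = 53.4 and S on the +y side, so S = (0.000, 53.40). The virtual corner opposite K is at (56.50, 53.40). Tangency of A1 to VC means the radius FC is perpendicular to VC and A1 meets BS tangentially, so FB is at right angles to BS, with radius 3.2, so the center F sits 3.2 in from both sides at F = (53.30, 50.20). That places the tangent points at C = (56.50, 50.20) on VC and B = (53.30, 53.40) on BS. Then |KC| = |C − K| = 75.58.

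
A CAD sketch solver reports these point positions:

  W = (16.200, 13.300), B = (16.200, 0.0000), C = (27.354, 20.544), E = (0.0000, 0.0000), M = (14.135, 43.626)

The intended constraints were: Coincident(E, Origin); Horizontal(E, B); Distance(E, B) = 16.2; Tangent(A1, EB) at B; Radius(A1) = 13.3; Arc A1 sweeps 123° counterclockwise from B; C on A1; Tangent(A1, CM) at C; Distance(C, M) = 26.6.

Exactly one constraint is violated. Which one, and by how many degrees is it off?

Tangent(A1, CM) at C — off by 3.20°.

E = (0.00, 0.00) ✓; E.y = 0.00, B.y = 0.00 ✓; |EB| = 16.20 ✓; ∠(WB, BE) = 90.00° ✓; |WB| = 13.30 ✓; bearing(W→C) − bearing(W→B) = 123.0° ✓; |WC| = 13.30 ✓; ∠(WC, CM) = 93.20° ✗; |CM| = 26.60 ✓.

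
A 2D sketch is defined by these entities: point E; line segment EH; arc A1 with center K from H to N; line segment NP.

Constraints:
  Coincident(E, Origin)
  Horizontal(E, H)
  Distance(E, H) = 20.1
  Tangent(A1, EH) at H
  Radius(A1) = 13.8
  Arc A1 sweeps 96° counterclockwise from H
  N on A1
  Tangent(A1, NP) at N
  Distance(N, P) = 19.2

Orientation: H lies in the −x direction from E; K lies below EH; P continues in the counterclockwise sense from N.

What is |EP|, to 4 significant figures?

46.81

E is at the origin; E and H share the same y with |EH| = 20.1 and H on the −x side, so H = (-20.10, 0.000). The tangent condition forces KH to be normal to EH, so K = H + (0, -13.8) = (-20.10, -13.80). On A1, H sits at bearing 90° from K; a 96° counterclockwise sweep puts N at bearing 186°, so N = K + 13.8·(cos 186°, sin 186°) = (-33.82, -15.24). Since A1 is tangent to NP there, KN ⟂ NP, so NP runs along (−sin 186°, cos 186°); with |NP| = 19.2, P = (-31.82, -34.34). Then |EP| = |P − E| = 46.81.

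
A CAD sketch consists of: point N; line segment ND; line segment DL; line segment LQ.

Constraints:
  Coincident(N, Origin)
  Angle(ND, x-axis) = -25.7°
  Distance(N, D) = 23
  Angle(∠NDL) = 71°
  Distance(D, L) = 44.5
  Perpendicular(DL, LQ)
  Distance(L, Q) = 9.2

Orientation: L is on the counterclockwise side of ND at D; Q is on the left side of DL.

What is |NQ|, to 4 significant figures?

39.08

N is at the origin; ND runs at -25.7° with length 23.0, so D = 23.0·(cos -25.7°, sin -25.7°) = (20.72, -9.974). ∠NDL = 71.0°, so DL runs at -25.7° + (180° − 71.0°) = 83.30° from the x-axis; with |DL| = 44.5, L = D + 44.5·(cos 83.30°, sin 83.30°) = (25.92, 34.22). The perpendicularity gives LQ at right angles to DL; with |LQ| = 9.2 on the left of DL, Q = L + 9.2·(-0.9932, 0.1167) = (16.78, 35.30). Then |NQ| = |Q − N| = 39.08.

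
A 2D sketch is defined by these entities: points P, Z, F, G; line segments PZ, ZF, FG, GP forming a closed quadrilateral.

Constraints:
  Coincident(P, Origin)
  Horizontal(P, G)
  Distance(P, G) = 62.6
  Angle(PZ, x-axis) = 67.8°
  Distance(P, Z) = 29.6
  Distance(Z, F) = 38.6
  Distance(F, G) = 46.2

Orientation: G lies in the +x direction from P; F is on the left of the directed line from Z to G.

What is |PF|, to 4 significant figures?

63.42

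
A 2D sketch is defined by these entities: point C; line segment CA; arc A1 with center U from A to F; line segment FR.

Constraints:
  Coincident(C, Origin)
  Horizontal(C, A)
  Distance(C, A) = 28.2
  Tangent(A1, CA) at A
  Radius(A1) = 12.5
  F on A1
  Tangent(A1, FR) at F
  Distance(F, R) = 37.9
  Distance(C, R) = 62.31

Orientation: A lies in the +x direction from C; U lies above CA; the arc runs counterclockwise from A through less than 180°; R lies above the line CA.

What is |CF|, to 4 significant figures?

43.06

Checks: |UA| = 12.50 ✓; |UF| = 12.50 ✓; ∠(UF, FR) = 90.00° ✓; |FR| = 37.90 ✓; |CR| = 62.31 ✓.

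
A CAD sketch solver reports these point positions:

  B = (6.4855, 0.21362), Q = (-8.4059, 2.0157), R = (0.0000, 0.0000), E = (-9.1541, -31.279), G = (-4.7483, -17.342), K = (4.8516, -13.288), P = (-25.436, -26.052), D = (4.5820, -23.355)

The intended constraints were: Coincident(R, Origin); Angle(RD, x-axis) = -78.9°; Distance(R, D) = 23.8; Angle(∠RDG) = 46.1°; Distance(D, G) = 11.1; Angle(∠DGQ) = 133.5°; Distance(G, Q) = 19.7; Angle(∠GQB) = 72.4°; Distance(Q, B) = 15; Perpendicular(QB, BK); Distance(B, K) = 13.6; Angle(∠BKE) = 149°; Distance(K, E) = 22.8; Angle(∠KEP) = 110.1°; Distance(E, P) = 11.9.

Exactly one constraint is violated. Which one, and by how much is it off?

Distance(E, P) = 11.9 — off by 5.20.

R = (0.00, 0.00) ✓; RD at -78.90° ✓; |RD| = 23.80 ✓; ∠RDG = 46.10° ✓; |DG| = 11.10 ✓; ∠DGQ = 133.5° ✓; |GQ| = 19.70 ✓; ∠GQB = 72.40° ✓; |QB| = 15.00 ✓; ∠(QB, BK) = 90.00° ✓; |BK| = 13.60 ✓; ∠BKE = 149.0° ✓; |KE| = 22.80 ✓; ∠KEP = 110.1° ✓; |EP| = 17.10 ✗.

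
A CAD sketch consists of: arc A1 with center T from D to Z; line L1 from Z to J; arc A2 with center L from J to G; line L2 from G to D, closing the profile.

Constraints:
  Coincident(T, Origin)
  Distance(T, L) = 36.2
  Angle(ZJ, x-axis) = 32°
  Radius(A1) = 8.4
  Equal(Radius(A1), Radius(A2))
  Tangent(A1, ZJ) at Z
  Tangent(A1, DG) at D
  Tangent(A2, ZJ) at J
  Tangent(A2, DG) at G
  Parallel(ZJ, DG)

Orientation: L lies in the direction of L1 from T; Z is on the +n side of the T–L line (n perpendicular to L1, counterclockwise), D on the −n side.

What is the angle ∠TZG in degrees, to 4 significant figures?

65.10°

The slot axis is L1's direction at 32.0°, so u = (cos 32.0°, sin 32.0°) = (0.8480, 0.5299) and n = (−sin 32.0°, cos 32.0°) = (-0.5299, 0.8480). T is at the origin and L lies 36.2 along u from T, so L = 36.2·u = (30.70, 19.18). Tangency of A1 to both parallel lines with radius 8.4 puts Z and D at T ± 8.4·n: Z = (-4.451, 7.124), D = (4.451, -7.124). Equal radii place J and G the same way about L: J = L + 8.4·n = (26.25, 26.31), G = L − 8.4·n = (35.15, 12.06). Then cos ∠TZG = ZT·ZG / (|ZT||ZG|), giving 65.10°.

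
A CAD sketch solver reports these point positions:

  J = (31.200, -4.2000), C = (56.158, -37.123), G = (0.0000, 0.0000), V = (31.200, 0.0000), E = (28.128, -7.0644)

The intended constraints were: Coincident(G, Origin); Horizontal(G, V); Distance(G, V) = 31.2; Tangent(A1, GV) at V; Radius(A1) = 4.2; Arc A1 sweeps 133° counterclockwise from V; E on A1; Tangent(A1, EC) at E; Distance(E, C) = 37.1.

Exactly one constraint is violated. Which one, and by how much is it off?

Distance(E, C) = 37.1 — off by 4.00.

G = (0.00, 0.00) ✓; G.y = 0.00, V.y = 0.00 ✓; |GV| = 31.20 ✓; ∠(JV, VG) = 90.00° ✓; |JV| = 4.200 ✓; bearing(J→E) − bearing(J→V) = 133.0° ✓; |JE| = 4.200 ✓; ∠(JE, EC) = 90.00° ✓; |EC| = 41.10 ✗.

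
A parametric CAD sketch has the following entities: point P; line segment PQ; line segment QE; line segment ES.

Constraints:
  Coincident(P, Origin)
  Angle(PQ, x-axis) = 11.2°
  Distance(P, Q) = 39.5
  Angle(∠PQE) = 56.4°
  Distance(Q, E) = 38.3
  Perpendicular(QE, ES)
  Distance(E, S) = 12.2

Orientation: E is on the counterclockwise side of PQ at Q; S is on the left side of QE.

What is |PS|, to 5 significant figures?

26.435

P is at the origin; PQ runs at 11.2° with length 39.5, so Q = 39.5·(cos 11.2°, sin 11.2°) = (38.748, 7.6723). ∠PQE = 56.4°, so QE runs at 11.2° + (180° − 56.4°) = 134.80° from the x-axis; with |QE| = 38.3, E = Q + 38.3·(cos 134.80°, sin 134.80°) = (11.760, 34.849). QE is perpendicular to ES; with |ES| = 12.2 on the left of QE, S = E + 12.2·(-0.70957, -0.70463) = (3.1035, 26.252). Then |PS| = |S − P| = 26.435.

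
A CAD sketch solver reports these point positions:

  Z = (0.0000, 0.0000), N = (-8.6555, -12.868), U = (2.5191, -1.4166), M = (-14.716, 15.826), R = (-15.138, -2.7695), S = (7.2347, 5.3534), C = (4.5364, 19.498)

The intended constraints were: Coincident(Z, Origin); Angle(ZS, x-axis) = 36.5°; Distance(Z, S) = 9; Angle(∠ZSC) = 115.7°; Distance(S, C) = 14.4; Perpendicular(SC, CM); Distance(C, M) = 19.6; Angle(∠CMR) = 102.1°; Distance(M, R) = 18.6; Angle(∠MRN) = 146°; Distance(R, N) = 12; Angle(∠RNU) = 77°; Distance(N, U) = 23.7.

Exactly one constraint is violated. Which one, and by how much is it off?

Distance(N, U) = 23.7 — off by 7.70.

Z = (0.00, 0.00) ✓; ZS at 36.50° ✓; |ZS| = 9.000 ✓; ∠ZSC = 115.7° ✓; |SC| = 14.40 ✓; ∠(SC, CM) = 90.00° ✓; |CM| = 19.60 ✓; ∠CMR = 102.1° ✓; |MR| = 18.60 ✓; ∠MRN = 146.0° ✓; |RN| = 12.00 ✓; ∠RNU = 77.00° ✓; |NU| = 16.00 ✗.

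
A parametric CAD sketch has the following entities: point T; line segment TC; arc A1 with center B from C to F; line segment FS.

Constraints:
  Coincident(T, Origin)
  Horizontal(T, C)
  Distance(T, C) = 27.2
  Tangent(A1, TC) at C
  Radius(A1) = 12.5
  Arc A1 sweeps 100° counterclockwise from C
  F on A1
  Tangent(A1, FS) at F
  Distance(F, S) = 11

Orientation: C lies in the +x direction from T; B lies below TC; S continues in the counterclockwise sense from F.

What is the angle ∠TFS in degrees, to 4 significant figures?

144.6°

T is at the origin; TC is horizontal with |TC| = 27.2 and C on the +x side, so C = (27.20, 0.000). A1 meets TC tangentially, so BC is at right angles to TC, so B = C + (0, -12.5) = (27.20, -12.50). On A1, C sits at bearing 90° from B; a 100° counterclockwise sweep puts F at bearing 190°, so F = B + 12.5·(cos 190°, sin 190°) = (14.89, -14.67). A1 meets FS tangentially, so BF is at right angles to FS, so FS runs along (−sin 190°, cos 190°); with |FS| = 11.0, S = (16.80, -25.50). Then cos ∠TFS = FT·FS / (|FT||FS|), giving 144.6°.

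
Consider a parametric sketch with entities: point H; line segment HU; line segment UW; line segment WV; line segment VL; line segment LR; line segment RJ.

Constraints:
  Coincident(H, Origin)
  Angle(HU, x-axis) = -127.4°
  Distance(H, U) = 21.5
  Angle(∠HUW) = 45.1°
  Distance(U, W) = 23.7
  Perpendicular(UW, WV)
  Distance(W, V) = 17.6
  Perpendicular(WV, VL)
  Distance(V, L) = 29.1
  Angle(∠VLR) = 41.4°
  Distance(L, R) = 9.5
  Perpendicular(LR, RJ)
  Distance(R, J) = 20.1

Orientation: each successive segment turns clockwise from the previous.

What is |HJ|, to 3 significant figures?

11.2

H is at the origin; HU runs at -127.4° with length 21.5, so U = (-13.1, -17.1). ∠HUW = 45.1° gives UW at 97.7° from the x-axis; with |UW| = 23.7, W = (-16.2, 6.41). UW is perpendicular to WV, so WV runs at 7.70°; with |WV| = 17.6, V = (1.21, 8.76). The perpendicularity gives VL at right angles to WV, so VL runs at -82.3°; with |VL| = 29.1, L = (5.11, -20.1). ∠VLR = 41.4° gives LR at 139° from the x-axis; with |LR| = 9.5, R = (-2.07, -13.9). LR is perpendicular to RJ, so RJ runs at 49.1°; with |RJ| = 20.1, J = (11.1, 1.34). Then |HJ| = |J − H| = 11.2.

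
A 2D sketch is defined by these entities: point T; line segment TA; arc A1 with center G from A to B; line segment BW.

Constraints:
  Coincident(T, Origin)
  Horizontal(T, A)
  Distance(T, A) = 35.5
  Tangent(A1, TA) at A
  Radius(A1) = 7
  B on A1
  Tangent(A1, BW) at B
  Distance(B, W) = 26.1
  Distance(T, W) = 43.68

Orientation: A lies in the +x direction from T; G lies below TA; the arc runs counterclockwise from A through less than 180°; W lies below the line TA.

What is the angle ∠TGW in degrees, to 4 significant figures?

86.14°

T is at the origin; TA is horizontal with |TA| = 35.5 and A on the +x side, so A = (35.50, 0.000). Since A1 is tangent to TA there, GA ⟂ TA, so G = A + (0, -7) = (35.50, -7.000). Since GB ⟂ BW (tangency), |GW| = √(7.0² + 26.1²) = 27.02 regardless of where B sits on A1. So W lies on both circle(T, 43.68) and circle(G, 27.02); the below-TA intersection is W = (28.50, -33.10). B is the foot of the tangent from W: B = (28.50, -7.000).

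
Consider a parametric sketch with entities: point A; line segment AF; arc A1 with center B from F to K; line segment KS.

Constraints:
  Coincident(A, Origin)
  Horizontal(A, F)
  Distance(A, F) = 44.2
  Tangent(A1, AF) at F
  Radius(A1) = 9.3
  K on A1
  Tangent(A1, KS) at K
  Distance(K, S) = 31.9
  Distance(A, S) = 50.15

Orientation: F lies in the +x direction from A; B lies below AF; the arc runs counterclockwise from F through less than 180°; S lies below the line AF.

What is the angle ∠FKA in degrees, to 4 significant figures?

125.9°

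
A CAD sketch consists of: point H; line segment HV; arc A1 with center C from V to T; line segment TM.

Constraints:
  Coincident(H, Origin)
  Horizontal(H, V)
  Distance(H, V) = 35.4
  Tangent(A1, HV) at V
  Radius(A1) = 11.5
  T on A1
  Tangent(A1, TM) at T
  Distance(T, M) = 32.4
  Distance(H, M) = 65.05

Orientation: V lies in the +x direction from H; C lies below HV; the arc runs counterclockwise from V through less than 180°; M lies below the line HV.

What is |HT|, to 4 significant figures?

33.03

Checks: ∠(CV, VH) = 90.00° ✓; |CT| = 11.50 ✓; ∠(CT, TM) = 90.00° ✓; |TM| = 32.40 ✓; |HM| = 65.05 ✓.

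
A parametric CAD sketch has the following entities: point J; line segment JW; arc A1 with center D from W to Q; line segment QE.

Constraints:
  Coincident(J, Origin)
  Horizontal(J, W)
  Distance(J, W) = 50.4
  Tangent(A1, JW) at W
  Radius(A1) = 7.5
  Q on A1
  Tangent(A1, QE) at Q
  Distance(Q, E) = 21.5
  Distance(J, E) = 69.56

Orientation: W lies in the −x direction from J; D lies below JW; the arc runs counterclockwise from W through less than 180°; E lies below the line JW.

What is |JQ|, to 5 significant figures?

57.644

Checks: |DQ| = 7.500 ✓; ∠(DQ, QE) = 90.00° ✓; |QE| = 21.50 ✓; |JE| = 69.56 ✓.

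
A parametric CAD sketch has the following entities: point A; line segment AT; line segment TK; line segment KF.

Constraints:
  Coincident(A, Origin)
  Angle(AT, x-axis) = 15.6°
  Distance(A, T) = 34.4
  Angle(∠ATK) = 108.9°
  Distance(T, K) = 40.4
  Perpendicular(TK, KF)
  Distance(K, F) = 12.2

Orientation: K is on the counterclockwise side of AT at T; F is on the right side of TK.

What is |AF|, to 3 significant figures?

68.3

∠ATK = 108.9°, so TK runs at 15.6° + (180° − 108.9°) = 86.7° from the x-axis; with |TK| = 40.4, K = T + 40.4·(cos 86.7°, sin 86.7°) = (35.5, 49.6). TK ⟂ KF; with |KF| = 12.2 on the right of TK, F = K + 12.2·(0.998, -0.0576) = (47.6, 48.9). Then |AF| = |F − A| = 68.3.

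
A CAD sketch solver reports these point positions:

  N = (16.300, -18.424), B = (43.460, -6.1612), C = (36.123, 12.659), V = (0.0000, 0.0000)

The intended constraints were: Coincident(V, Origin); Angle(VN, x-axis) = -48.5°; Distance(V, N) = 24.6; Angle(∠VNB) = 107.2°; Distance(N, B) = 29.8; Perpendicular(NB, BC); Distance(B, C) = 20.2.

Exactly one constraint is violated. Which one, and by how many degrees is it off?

Perpendicular(NB, BC) — off by 3.00°.

V = (0.00, 0.00) ✓; VN at -48.50° ✓; |VN| = 24.60 ✓; ∠VNB = 107.2° ✓; |NB| = 29.80 ✓; ∠(NB, BC) = 87.00° ✗; |BC| = 20.20 ✓.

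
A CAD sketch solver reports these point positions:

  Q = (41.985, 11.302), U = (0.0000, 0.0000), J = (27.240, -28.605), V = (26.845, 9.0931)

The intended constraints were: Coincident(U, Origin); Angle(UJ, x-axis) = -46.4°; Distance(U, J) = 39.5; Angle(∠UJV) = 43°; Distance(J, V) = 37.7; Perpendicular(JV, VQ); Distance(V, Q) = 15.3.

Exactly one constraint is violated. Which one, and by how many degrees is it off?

Perpendicular(JV, VQ) — off by 7.70°.

U = (0.00, 0.00) ✓; UJ at -46.40° ✓; |UJ| = 39.50 ✓; ∠UJV = 43.00° ✓; |JV| = 37.70 ✓; ∠(JV, VQ) = 82.30° ✗; |VQ| = 15.30 ✓.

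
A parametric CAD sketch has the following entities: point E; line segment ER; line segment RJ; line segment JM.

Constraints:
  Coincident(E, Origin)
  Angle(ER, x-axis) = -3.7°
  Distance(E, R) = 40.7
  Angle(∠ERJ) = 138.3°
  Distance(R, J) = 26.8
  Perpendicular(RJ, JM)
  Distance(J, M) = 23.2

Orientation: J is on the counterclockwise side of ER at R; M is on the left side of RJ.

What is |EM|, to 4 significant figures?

57.32

∠ERJ = 138.3°, so RJ runs at -3.7° + (180° − 138.3°) = 38.00° from the x-axis; with |RJ| = 26.8, J = R + 26.8·(cos 38.00°, sin 38.00°) = (61.73, 13.87). The perpendicularity gives JM at right angles to RJ; with |JM| = 23.2 on the left of RJ, M = J + 23.2·(-0.6157, 0.7880) = (47.45, 32.16). Then |EM| = |M − E| = 57.32.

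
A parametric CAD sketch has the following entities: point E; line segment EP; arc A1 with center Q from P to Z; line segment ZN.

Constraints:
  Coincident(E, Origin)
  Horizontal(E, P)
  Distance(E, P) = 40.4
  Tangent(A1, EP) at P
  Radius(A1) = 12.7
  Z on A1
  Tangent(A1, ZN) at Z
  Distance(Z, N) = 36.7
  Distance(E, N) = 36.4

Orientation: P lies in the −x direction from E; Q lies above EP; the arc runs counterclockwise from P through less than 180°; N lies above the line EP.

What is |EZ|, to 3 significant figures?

30.5

E is at the origin; E and P share the same y with |EP| = 40.4 and P on the −x side, so P = (-40.4, 0.00). Since A1 is tangent to EP there, QP ⟂ EP, so Q = P + (0, 12.7) = (-40.4, 12.7). Since QZ ⟂ ZN (tangency), |QN| = √(12.7² + 36.7²) = 38.8 regardless of where Z sits on A1. So N lies on both circle(E, 36.4) and circle(Q, 38.8); the above-EP intersection is N = (-8.83, 35.3). Z is the foot of the tangent from N: Z = (-30.0, 5.36).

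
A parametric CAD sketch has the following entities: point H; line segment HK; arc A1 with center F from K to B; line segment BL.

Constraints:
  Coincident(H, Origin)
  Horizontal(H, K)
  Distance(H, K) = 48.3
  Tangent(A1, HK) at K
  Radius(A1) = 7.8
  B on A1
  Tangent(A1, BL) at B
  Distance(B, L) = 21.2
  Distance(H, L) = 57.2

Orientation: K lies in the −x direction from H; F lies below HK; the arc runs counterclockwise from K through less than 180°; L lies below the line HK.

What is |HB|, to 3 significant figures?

56.6

Checks: |FB| = 7.800 ✓; ∠(FB, BL) = 90.00° ✓; |BL| = 21.20 ✓; |HL| = 57.20 ✓.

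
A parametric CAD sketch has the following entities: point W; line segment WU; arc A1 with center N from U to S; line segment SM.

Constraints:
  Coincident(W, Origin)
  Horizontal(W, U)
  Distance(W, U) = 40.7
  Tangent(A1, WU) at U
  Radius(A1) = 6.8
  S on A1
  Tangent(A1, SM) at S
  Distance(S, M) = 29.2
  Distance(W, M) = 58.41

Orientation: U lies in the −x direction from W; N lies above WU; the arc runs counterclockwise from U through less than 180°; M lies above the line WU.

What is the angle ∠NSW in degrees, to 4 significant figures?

141.9°

Checks: |NS| = 6.800 ✓; ∠(NS, SM) = 90.00° ✓; |SM| = 29.20 ✓; |WM| = 58.41 ✓.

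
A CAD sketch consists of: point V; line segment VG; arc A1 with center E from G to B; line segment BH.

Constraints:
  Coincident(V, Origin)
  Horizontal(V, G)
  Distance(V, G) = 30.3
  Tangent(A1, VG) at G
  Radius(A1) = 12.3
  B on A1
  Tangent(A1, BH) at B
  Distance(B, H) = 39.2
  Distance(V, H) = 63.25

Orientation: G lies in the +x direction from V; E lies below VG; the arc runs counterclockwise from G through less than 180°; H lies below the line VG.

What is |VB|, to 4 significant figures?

25.53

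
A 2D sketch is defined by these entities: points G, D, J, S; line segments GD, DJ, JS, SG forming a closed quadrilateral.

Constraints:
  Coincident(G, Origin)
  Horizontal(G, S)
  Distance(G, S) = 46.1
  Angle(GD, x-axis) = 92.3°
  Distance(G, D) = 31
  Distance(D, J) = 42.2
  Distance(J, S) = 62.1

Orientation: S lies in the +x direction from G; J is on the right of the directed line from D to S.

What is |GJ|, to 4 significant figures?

17.71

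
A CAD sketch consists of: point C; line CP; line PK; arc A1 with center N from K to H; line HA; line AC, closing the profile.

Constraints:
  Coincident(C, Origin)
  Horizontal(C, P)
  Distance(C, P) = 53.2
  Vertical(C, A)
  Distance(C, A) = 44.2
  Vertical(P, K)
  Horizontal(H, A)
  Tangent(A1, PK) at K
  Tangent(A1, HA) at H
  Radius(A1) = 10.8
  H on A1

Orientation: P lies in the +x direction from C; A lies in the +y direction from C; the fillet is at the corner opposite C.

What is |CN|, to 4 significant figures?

53.98

C is at the origin; CP is horizontal with |CP| = 53.2 and P on the +x side, so P = (53.20, 0.000). CA is vertical with |CA| = 44.2 and A on the +y side, so A = (0.000, 44.20). The virtual corner opposite C is at (53.20, 44.20). A1 meets PK tangentially, so NK is at right angles to PK and since A1 is tangent to HA there, NH ⟂ HA, with radius 10.8, so the center N sits 10.8 in from both sides at N = (42.40, 33.40). Then |CN| = |N − C| = 53.98.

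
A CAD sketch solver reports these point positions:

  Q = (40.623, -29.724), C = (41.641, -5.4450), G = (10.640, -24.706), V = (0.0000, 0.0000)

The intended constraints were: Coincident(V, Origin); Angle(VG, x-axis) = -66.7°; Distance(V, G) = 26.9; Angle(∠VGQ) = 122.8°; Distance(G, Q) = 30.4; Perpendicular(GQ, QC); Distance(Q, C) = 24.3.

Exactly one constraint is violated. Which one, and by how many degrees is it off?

Perpendicular(GQ, QC) — off by 7.10°.

V = (0.00, 0.00) ✓; VG at -66.70° ✓; |VG| = 26.90 ✓; ∠VGQ = 122.8° ✓; |GQ| = 30.40 ✓; ∠(GQ, QC) = 97.10° ✗; |QC| = 24.30 ✓.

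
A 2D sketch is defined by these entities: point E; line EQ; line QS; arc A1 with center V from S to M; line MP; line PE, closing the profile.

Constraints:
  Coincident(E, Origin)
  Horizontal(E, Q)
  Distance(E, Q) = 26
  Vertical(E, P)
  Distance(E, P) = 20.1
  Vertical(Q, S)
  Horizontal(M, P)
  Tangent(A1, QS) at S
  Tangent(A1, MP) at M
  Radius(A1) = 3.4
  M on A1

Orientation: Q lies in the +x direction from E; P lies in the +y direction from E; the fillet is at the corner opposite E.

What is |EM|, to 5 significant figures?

30.245

E is at the origin; EQ is horizontal with |EQ| = 26.0 and Q on the +x side, so Q = (26.000, 0.0000). E and P share the same x with |EP| = 20.1 and P on the +y side, so P = (0.0000, 20.100). The virtual corner opposite E is at (26.000, 20.100). Since A1 is tangent to QS there, VS ⟂ QS and the tangent condition forces VM to be normal to MP, with radius 3.4, so the center V sits 3.4 in from both sides at V = (22.600, 16.700). That places the tangent points at S = (26.000, 16.700) on QS and M = (22.600, 20.100) on MP. Then |EM| = |M − E| = 30.245.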